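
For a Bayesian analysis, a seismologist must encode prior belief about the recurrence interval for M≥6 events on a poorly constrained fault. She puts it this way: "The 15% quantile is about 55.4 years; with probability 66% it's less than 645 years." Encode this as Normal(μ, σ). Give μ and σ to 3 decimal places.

μ = 477.156, σ = 406.930

For Normal(μ,σ), the p-quantile is μ + z_p·σ. Here z_{0.15} = -1.036, z_{0.66} = 0.4125.
So 55.4 = μ − 1.036σ and 645 = μ + 0.4125σ.
Subtracting: σ = (645 − 55.4)/(0.4125 − (-1.036)) = 406.930.
Then μ = 55.4 − (-1.036)·406.930 = 477.156.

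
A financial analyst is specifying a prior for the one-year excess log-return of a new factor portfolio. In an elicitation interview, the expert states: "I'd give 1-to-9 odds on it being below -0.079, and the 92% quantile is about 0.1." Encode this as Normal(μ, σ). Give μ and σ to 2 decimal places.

μ = 0.01, σ = 0.07

For Normal(μ,σ), the p-quantile is μ + z_p·σ. Here z_{0.1} = -1.282, z_{0.92} = 1.405.
So -0.079 = μ − 1.282σ and 0.1 = μ + 1.405σ.
Subtracting: σ = (0.1 − -0.079)/(1.405 − (-1.282)) = 0.07.
Then μ = -0.079 − (-1.282)·0.07 = 0.01.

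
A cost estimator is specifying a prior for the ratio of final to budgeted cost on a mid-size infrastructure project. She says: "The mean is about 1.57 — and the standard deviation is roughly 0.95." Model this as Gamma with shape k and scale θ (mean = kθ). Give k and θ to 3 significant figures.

k ≈ 2.73, θ ≈ 0.575

For Gamma(k, scale θ): mean = kθ, variance = kθ², so CV = 1/√k.
CV = SD/mean = 0.95/1.57 = 0.6051, hence k = 1/CV² = 2.73.
Then θ = mean/k = 1.57/2.73 = 0.575.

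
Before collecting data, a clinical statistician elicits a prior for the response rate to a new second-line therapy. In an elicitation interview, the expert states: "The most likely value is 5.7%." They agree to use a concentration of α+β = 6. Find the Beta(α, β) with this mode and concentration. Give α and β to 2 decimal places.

For α,β > 1 the Beta mode is (α−1)/(α+β−2). With α+β = 6, the mode is (α−1)/4.
Set (α−1)/4 = 0.057 → α = 1 + 0.057·4 = 1.23.
β = 6 − α = 4.77.

α = 1.23, β = 4.77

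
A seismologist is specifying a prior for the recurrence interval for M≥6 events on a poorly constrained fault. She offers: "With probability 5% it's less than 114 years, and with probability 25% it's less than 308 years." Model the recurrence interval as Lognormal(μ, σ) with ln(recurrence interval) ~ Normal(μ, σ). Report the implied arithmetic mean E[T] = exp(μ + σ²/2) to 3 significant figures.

If T ~ Lognormal(μ,σ) then ln T ~ Normal(μ,σ), so the p-quantile of ln T is μ + z_p·σ.
ln(114) = 4.736 and ln(308) = 5.73; z_{0.05} = -1.645, z_{0.25} = -0.6745.
σ = (5.73 − 4.736)/(-0.6745 − (-1.645)) = 1.024.
μ = 4.736 − (-1.645)·1.024 = 6.421.
E[T] = exp(μ + σ²/2) = exp(6.421 + 0.5246) = 1040 years.

E[T] ≈ 1040 years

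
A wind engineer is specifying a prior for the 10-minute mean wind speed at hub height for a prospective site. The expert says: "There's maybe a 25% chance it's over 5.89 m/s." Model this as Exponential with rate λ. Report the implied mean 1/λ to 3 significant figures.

P(T > 5.89) = e^(−λ·5.89) = 0.25, so λ = −ln(0.25)/5.89 = 0.235.
Mean = 1/λ = 4.25 m/s.

mean ≈ 4.25 m/s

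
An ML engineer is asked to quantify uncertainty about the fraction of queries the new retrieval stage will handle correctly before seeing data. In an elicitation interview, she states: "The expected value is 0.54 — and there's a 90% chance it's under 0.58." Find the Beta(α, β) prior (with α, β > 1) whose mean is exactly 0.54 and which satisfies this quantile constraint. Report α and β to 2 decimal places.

With mean 0.54 fixed, write α = 0.54s, β = 0.46s where s = α+β.
Need P(θ < 0.58) = 0.9 under Beta(0.54s, 0.46s). Normal approximation: (q−m)/√(m(1−m)/s) ≈ z_{0.9} = 1.28, so s ≈ 0.54·0.46·(1.28)²/(0.58−0.54)² = 255.0.
At s = 255.0: P(θ<0.58) ≈ 0.901. Adjusting to match 0.9 gives s ≈ 253.78.
So α = 0.54·253.78 ≈ 137.04, β = 0.46·253.78 ≈ 116.74.

α ≈ 137.04, β ≈ 116.74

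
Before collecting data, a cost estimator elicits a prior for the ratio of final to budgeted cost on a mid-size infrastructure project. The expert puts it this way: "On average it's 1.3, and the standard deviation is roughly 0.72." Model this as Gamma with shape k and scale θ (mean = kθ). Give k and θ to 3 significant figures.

k ≈ 3.26, θ ≈ 0.399

For Gamma(k, scale θ): mean = kθ, variance = kθ², so CV = 1/√k.
CV = SD/mean = 0.72/1.3 = 0.5538, hence k = 1/CV² = 3.26.
Then θ = mean/k = 1.3/3.26 = 0.399.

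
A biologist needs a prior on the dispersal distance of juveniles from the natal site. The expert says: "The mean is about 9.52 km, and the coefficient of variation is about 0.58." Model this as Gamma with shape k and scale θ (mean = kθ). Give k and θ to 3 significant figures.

k ≈ 2.97, θ ≈ 3.2

For Gamma(k, scale θ): mean = kθ, variance = kθ², so CV = 1/√k.
CV = 0.58, hence k = 1/CV² = 2.97.
Then θ = mean/k = 9.52/2.97 = 3.2.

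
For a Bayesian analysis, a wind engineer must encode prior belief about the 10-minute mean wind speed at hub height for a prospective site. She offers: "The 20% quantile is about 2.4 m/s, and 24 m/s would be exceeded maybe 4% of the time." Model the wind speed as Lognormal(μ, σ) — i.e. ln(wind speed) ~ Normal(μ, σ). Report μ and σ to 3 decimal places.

μ ≈ 1.623, σ ≈ 0.888

If T ~ Lognormal(μ,σ) then ln T ~ Normal(μ,σ), so the p-quantile of ln T is μ + z_p·σ.
ln(2.4) = 0.8755 and ln(24) = 3.178; z_{0.2} = -0.8416, z_{0.96} = 1.751.
σ = (3.178 − 0.8755)/(1.751 − (-0.8416)) = 0.888.
μ = 0.8755 − (-0.8416)·0.888 = 1.623.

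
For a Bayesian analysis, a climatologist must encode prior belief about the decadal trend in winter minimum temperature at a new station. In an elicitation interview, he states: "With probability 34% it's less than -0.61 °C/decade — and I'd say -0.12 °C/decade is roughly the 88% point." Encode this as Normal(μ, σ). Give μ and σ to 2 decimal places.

μ = -0.48, σ = 0.31

For Normal(μ,σ), the p-quantile is μ + z_p·σ. Here z_{0.34} = -0.4125, z_{0.88} = 1.175.
So -0.61 = μ − 0.4125σ and -0.12 = μ + 1.175σ.
Subtracting: σ = (-0.12 − -0.61)/(1.175 − (-0.4125)) = 0.31.
Then μ = -0.61 − (-0.4125)·0.31 = -0.48.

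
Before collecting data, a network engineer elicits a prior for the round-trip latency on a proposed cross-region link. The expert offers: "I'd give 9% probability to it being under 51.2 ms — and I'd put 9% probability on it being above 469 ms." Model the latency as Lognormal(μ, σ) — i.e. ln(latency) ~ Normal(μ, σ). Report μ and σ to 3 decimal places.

If T ~ Lognormal(μ,σ) then ln T ~ Normal(μ,σ), so the p-quantile of ln T is μ + z_p·σ.
ln(51.2) = 3.936 and ln(469) = 6.151; z_{0.09} = -1.341, z_{0.91} = 1.341.
σ = (6.151 − 3.936)/(1.341 − (-1.341)) = 0.826.
μ = 3.936 − (-1.341)·0.826 = 5.043.

μ ≈ 5.043, σ ≈ 0.826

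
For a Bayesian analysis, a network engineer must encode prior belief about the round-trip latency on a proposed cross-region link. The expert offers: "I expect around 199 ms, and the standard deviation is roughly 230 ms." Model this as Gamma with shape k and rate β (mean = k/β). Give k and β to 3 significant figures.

For Gamma(k, rate β): mean = k/β, variance = k/β², so CV = 1/√k.
CV = SD/mean = 230/199 = 1.156, hence k = 1/CV² = 0.749.
Then β = k/mean = 0.749/199 = 0.00376.

k ≈ 0.749, β ≈ 0.00376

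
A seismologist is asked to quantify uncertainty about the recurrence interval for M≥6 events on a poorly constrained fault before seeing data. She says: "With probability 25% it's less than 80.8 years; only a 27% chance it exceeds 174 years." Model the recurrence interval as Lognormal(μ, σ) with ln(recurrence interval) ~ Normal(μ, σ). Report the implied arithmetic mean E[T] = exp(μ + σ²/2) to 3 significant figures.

E[T] ≈ 144 years

If T ~ Lognormal(μ,σ) then ln T ~ Normal(μ,σ), so the p-quantile of ln T is μ + z_p·σ.
ln(80.8) = 4.392 and ln(174) = 5.159; z_{0.25} = -0.6745, z_{0.73} = 0.6128.
σ = (5.159 − 4.392)/(0.6128 − (-0.6745)) = 0.596.
μ = 4.392 − (-0.6745)·0.596 = 4.794.
E[T] = exp(μ + σ²/2) = exp(4.794 + 0.1775) = 144 years.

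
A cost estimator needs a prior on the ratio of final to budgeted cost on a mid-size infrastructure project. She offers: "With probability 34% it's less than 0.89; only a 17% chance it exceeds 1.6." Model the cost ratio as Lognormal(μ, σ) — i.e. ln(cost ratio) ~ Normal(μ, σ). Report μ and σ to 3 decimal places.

If T ~ Lognormal(μ,σ) then ln T ~ Normal(μ,σ), so the p-quantile of ln T is μ + z_p·σ.
ln(0.89) = -0.1165 and ln(1.6) = 0.47; z_{0.34} = -0.4125, z_{0.83} = 0.9542.
σ = (0.47 − -0.1165)/(0.9542 − (-0.4125)) = 0.429.
μ = -0.1165 − (-0.4125)·0.429 = 0.060.

μ ≈ 0.060, σ ≈ 0.429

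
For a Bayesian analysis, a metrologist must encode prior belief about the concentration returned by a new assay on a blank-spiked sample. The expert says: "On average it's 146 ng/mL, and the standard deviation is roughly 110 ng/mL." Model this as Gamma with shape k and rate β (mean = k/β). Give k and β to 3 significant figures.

k ≈ 1.76, β ≈ 0.0121

For Gamma(k, rate β): mean = k/β, variance = k/β², so CV = 1/√k.
CV = SD/mean = 110/146 = 0.7534, hence k = 1/CV² = 1.76.
Then β = k/mean = 1.76/146 = 0.0121.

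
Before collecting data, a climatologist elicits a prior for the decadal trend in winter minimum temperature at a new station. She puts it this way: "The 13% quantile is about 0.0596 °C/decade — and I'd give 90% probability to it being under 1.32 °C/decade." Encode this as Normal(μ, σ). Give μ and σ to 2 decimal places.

μ = 0.65, σ = 0.52

For Normal(μ,σ), the p-quantile is μ + z_p·σ. Here z_{0.13} = -1.126, z_{0.9} = 1.282.
So 0.0596 = μ − 1.126σ and 1.32 = μ + 1.282σ.
Subtracting: σ = (1.32 − 0.0596)/(1.282 − (-1.126)) = 0.52.
Then μ = 0.0596 − (-1.126)·0.52 = 0.65.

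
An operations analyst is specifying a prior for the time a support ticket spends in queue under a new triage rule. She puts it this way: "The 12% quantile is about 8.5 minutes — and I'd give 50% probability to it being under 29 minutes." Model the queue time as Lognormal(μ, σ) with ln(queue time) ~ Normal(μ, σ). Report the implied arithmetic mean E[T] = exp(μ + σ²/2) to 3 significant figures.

E[T] ≈ 50 minutes

If T ~ Lognormal(μ,σ) then ln T ~ Normal(μ,σ), so the p-quantile of ln T is μ + z_p·σ.
ln(8.5) = 2.14 and ln(29) = 3.367; z_{0.12} = -1.175, z_{0.5} = 0.
σ = (3.367 − 2.14)/(0 − (-1.175)) = 1.044.
μ = 2.14 − (-1.175)·1.044 = 3.367.
E[T] = exp(μ + σ²/2) = exp(3.367 + 0.5455) = 50 minutes.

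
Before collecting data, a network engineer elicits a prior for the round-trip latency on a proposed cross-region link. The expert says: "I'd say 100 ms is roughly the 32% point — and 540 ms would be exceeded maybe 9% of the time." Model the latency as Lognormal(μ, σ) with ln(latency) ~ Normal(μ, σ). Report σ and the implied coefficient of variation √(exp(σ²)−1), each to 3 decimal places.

If T ~ Lognormal(μ,σ) then ln T ~ Normal(μ,σ), so the p-quantile of ln T is μ + z_p·σ.
ln(100) = 4.605 and ln(540) = 6.292; z_{0.32} = -0.4677, z_{0.91} = 1.341.
σ = (6.292 − 4.605)/(1.341 − (-0.4677)) = 0.933.
μ = 4.605 − (-0.4677)·0.933 = 5.041.
CV = √(exp(σ²)−1) = √(exp(0.8696)−1) = 1.177.

σ ≈ 0.933, CV ≈ 1.177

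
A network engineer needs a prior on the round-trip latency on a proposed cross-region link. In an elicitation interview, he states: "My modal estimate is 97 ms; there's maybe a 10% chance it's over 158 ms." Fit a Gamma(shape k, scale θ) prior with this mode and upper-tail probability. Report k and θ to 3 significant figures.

Gamma(k,θ) with k>1 has mode (k−1)θ, so θ = 97/(k−1).
Need P(X < 158) = 0.9 with θ tied to k this way. Start at k = 2, θ = 97: P(X<158) ≈ 0.484.
Too low — raise k to concentrate. Iterating converges to k ≈ 8.91.
Then θ = 97/(8.91−1) ≈ 12.3.

k ≈ 8.91, θ ≈ 12.3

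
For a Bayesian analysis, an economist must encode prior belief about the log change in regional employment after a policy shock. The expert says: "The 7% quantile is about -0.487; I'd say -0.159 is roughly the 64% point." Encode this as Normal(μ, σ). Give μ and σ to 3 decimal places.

The p-quantile of Normal(μ,σ) is μ + z_p·σ, with z_{0.07} = -1.476 and z_{0.64} = 0.3585.
Eliminate σ: μ = (z₂·x₁ − z₁·x₂)/(z₂ − z₁) = (0.3585·-0.487 − (-1.476)·-0.159)/1.834 = -0.223.
Then σ = (x₂ − x₁)/(z₂ − z₁) = (-0.159 − -0.487)/1.834 = 0.179.

μ = -0.223, σ = 0.179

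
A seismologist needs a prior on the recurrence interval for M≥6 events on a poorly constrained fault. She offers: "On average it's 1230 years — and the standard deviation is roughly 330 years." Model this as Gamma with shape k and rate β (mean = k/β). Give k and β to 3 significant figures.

For Gamma(k, rate β): mean = k/β, variance = k/β², so CV = 1/√k.
CV = SD/mean = 330/1230 = 0.2683, hence k = 1/CV² = 13.9.
Then β = k/mean = 13.9/1230 = 0.0113.

k ≈ 13.9, β ≈ 0.0113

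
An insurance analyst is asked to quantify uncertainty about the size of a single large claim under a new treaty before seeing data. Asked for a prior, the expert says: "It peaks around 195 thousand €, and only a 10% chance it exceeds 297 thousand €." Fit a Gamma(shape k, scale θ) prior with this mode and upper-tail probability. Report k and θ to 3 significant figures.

Gamma(k,θ) with k>1 has mode (k−1)θ, so θ = 195/(k−1).
Need P(X < 297) = 0.9 with θ tied to k this way. Start at k = 2, θ = 195: P(X<297) ≈ 0.450.
Too low — raise k to concentrate. Iterating converges to k ≈ 11.5.
Then θ = 195/(11.5−1) ≈ 18.5.

k ≈ 11.5, θ ≈ 18.5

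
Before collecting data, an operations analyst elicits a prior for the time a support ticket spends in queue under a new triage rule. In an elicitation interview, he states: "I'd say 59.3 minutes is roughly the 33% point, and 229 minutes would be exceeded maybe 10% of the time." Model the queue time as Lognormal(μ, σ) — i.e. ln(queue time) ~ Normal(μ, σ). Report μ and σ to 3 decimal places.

μ ≈ 4.428, σ ≈ 0.785

If T ~ Lognormal(μ,σ) then ln T ~ Normal(μ,σ), so the p-quantile of ln T is μ + z_p·σ.
ln(59.3) = 4.083 and ln(229) = 5.434; z_{0.33} = -0.4399, z_{0.9} = 1.282.
σ = (5.434 − 4.083)/(1.282 − (-0.4399)) = 0.785.
μ = 4.083 − (-0.4399)·0.785 = 4.428.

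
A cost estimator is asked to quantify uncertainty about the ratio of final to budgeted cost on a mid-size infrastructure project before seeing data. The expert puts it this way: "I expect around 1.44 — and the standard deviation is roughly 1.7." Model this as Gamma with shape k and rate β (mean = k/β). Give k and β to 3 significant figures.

k ≈ 0.718, β ≈ 0.498

For Gamma(k, rate β): mean = k/β, variance = k/β², so CV = 1/√k.
CV = SD/mean = 1.7/1.44 = 1.181, hence k = 1/CV² = 0.718.
Then β = k/mean = 0.718/1.44 = 0.498.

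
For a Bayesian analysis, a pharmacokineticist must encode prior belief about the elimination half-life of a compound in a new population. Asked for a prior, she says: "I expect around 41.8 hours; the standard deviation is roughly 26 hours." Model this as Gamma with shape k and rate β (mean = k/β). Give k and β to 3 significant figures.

For Gamma(k, rate β): mean = k/β, variance = k/β², so CV = 1/√k.
CV = SD/mean = 26/41.8 = 0.622, hence k = 1/CV² = 2.58.
Then β = k/mean = 2.58/41.8 = 0.0618.

k ≈ 2.58, β ≈ 0.0618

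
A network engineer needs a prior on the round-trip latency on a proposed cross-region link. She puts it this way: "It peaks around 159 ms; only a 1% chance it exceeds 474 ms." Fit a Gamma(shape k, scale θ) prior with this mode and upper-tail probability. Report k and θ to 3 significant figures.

Gamma(k,θ) with k>1 has mode (k−1)θ, so θ = 159/(k−1).
Need P(X < 474) = 0.99 with θ tied to k this way. Start at k = 2, θ = 159: P(X<474) ≈ 0.798.
Too low — raise k to concentrate. Iterating converges to k ≈ 4.78.
Then θ = 159/(4.78−1) ≈ 42.1.

k ≈ 4.78, θ ≈ 42.1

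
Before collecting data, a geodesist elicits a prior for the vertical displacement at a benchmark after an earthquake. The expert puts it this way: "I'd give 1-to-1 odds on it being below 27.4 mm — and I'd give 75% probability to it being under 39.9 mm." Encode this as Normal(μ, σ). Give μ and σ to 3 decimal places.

The p-quantile of Normal(μ,σ) is μ + z_p·σ, with z_{0.5} = 0 and z_{0.75} = 0.6745.
Eliminate σ: μ = (z₂·x₁ − z₁·x₂)/(z₂ − z₁) = (0.6745·27.4 − (0)·39.9)/0.6745 = 27.400.
Then σ = (x₂ − x₁)/(z₂ − z₁) = (39.9 − 27.4)/0.6745 = 18.533.

μ = 27.400, σ = 18.533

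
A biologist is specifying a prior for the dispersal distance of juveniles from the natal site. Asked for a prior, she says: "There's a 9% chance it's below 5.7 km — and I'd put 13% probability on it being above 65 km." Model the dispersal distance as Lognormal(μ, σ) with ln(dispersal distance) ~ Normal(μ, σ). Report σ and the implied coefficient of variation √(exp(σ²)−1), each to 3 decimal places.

σ ≈ 0.987, CV ≈ 1.283

If T ~ Lognormal(μ,σ) then ln T ~ Normal(μ,σ), so the p-quantile of ln T is μ + z_p·σ.
ln(5.7) = 1.74 and ln(65) = 4.174; z_{0.09} = -1.341, z_{0.87} = 1.126.
σ = (4.174 − 1.74)/(1.126 − (-1.341)) = 0.987.
μ = 1.74 − (-1.341)·0.987 = 3.063.
CV = √(exp(σ²)−1) = √(exp(0.9732)−1) = 1.283.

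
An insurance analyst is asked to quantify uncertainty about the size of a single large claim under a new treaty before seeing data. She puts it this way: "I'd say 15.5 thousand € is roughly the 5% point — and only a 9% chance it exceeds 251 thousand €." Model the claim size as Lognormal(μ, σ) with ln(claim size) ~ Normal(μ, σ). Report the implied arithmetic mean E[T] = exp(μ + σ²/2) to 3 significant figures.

E[T] ≈ 111 thousand €

If T ~ Lognormal(μ,σ) then ln T ~ Normal(μ,σ), so the p-quantile of ln T is μ + z_p·σ.
ln(15.5) = 2.741 and ln(251) = 5.525; z_{0.05} = -1.645, z_{0.91} = 1.341.
σ = (5.525 − 2.741)/(1.341 − (-1.645)) = 0.933.
μ = 2.741 − (-1.645)·0.933 = 4.275.
E[T] = exp(μ + σ²/2) = exp(4.275 + 0.4349) = 111 thousand €.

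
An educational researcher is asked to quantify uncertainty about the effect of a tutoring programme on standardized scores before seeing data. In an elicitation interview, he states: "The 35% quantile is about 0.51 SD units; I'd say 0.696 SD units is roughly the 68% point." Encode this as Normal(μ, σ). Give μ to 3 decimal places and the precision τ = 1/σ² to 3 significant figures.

μ = 0.594, τ = 21

The p-quantile of Normal(μ,σ) is μ + z_p·σ, with z_{0.35} = -0.3853 and z_{0.68} = 0.4677.
Eliminate σ: μ = (z₂·x₁ − z₁·x₂)/(z₂ − z₁) = (0.4677·0.51 − (-0.3853)·0.696)/0.853 = 0.594.
Then σ = (x₂ − x₁)/(z₂ − z₁) = (0.696 − 0.51)/0.853 = 0.218.
Precision τ = 1/σ² = 1/0.218² = 21.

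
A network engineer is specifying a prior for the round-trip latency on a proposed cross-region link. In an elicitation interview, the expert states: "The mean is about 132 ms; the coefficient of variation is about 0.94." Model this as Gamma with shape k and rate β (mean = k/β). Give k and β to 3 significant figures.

k ≈ 1.13, β ≈ 0.00857

For Gamma(k, rate β): mean = k/β, variance = k/β², so CV = 1/√k.
CV = 0.94, hence k = 1/CV² = 1.13.
Then β = k/mean = 1.13/132 = 0.00857.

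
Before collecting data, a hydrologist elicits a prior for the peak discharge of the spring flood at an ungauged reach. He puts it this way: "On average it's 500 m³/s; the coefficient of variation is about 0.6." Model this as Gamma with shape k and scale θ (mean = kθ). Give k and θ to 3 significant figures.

k ≈ 2.78, θ ≈ 180

For Gamma(k, scale θ): mean = kθ, variance = kθ², so CV = 1/√k.
CV = 0.6, hence k = 1/CV² = 2.78.
Then θ = mean/k = 500/2.78 = 180.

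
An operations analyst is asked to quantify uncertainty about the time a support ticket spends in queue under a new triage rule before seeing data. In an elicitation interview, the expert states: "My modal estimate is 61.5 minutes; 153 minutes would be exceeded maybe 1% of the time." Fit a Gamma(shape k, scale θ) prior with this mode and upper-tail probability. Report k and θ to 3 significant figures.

Gamma(k,θ) with k>1 has mode (k−1)θ, so θ = 61.5/(k−1).
Need P(X < 153) = 0.99 with θ tied to k this way. Start at k = 2, θ = 61.5: P(X<153) ≈ 0.710.
Too low — raise k to concentrate. Iterating converges to k ≈ 6.66.
Then θ = 61.5/(6.66−1) ≈ 10.9.

k ≈ 6.66, θ ≈ 10.9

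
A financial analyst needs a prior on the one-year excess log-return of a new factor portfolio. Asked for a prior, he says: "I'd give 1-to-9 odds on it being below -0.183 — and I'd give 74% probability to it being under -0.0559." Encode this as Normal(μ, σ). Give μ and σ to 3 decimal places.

The p-quantile of Normal(μ,σ) is μ + z_p·σ, with z_{0.1} = -1.282 and z_{0.74} = 0.6433.
Eliminate σ: μ = (z₂·x₁ − z₁·x₂)/(z₂ − z₁) = (0.6433·-0.183 − (-1.282)·-0.0559)/1.925 = -0.098.
Then σ = (x₂ − x₁)/(z₂ − z₁) = (-0.0559 − -0.183)/1.925 = 0.066.

μ = -0.098, σ = 0.066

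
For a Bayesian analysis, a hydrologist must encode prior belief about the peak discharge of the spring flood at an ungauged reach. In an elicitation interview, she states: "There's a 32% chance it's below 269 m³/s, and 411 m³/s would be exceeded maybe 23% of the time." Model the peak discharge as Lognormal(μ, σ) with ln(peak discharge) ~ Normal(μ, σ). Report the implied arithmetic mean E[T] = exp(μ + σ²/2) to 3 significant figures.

If T ~ Lognormal(μ,σ) then ln T ~ Normal(μ,σ), so the p-quantile of ln T is μ + z_p·σ.
ln(269) = 5.595 and ln(411) = 6.019; z_{0.32} = -0.4677, z_{0.77} = 0.7388.
σ = (6.019 − 5.595)/(0.7388 − (-0.4677)) = 0.351.
μ = 5.595 − (-0.4677)·0.351 = 5.759.
E[T] = exp(μ + σ²/2) = exp(5.759 + 0.0617) = 337 m³/s.

E[T] ≈ 337 m³/s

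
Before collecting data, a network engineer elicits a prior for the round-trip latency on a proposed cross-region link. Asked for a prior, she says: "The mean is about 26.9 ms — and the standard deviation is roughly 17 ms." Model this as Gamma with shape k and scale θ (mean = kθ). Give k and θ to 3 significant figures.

k ≈ 2.5, θ ≈ 10.7

For Gamma(k, scale θ): mean = kθ, variance = kθ², so CV = 1/√k.
CV = SD/mean = 17/26.9 = 0.632, hence k = 1/CV² = 2.5.
Then θ = mean/k = 26.9/2.5 = 10.7.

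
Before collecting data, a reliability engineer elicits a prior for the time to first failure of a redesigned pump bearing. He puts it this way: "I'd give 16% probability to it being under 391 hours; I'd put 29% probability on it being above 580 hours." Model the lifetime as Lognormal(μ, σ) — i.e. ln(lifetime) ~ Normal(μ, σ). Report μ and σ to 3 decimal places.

μ ≈ 6.222, σ ≈ 0.255

If T ~ Lognormal(μ,σ) then ln T ~ Normal(μ,σ), so the p-quantile of ln T is μ + z_p·σ.
ln(391) = 5.969 and ln(580) = 6.363; z_{0.16} = -0.9945, z_{0.71} = 0.5534.
σ = (6.363 − 5.969)/(0.5534 − (-0.9945)) = 0.255.
μ = 5.969 − (-0.9945)·0.255 = 6.222.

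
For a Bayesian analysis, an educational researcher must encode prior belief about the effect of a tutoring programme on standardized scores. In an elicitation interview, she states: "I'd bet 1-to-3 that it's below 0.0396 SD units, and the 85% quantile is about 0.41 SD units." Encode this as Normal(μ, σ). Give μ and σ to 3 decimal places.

For Normal(μ,σ), the p-quantile is μ + z_p·σ. Here z_{0.25} = -0.6745, z_{0.85} = 1.036.
So 0.0396 = μ − 0.6745σ and 0.41 = μ + 1.036σ.
Subtracting: σ = (0.41 − 0.0396)/(1.036 − (-0.6745)) = 0.216.
Then μ = 0.0396 − (-0.6745)·0.216 = 0.186.

μ = 0.186, σ = 0.216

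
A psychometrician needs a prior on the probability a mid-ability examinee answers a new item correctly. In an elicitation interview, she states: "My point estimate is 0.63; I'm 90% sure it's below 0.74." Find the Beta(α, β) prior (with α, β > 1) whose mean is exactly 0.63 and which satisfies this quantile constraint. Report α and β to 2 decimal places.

α ≈ 18.98, β ≈ 11.15

With mean 0.63 fixed, write α = 0.63s, β = 0.37s where s = α+β.
Need P(θ < 0.74) = 0.9 under Beta(0.63s, 0.37s). Normal approximation: (q−m)/√(m(1−m)/s) ≈ z_{0.9} = 1.28, so s ≈ 0.63·0.37·(1.28)²/(0.74−0.63)² = 31.6.
At s = 31.6: P(θ<0.74) ≈ 0.906. Adjusting to match 0.9 gives s ≈ 30.13.
So α = 0.63·30.13 ≈ 18.98, β = 0.37·30.13 ≈ 11.15.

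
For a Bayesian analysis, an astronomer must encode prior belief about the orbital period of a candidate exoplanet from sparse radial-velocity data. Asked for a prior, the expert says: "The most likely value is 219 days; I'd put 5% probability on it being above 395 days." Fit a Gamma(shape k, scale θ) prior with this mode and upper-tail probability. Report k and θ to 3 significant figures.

Gamma(k,θ) with k>1 has mode (k−1)θ, so θ = 219/(k−1).
Need P(X < 395) = 0.95 with θ tied to k this way. Start at k = 2, θ = 219: P(X<395) ≈ 0.538.
Too low — raise k to concentrate. Iterating converges to k ≈ 9.01.
Then θ = 219/(9.01−1) ≈ 27.3.

k ≈ 9.01, θ ≈ 27.3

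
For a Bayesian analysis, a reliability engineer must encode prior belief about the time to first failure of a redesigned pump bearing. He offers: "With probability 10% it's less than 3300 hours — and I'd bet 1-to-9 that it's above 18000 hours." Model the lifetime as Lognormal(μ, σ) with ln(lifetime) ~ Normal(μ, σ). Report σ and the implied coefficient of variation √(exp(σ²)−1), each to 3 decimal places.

If T ~ Lognormal(μ,σ) then ln T ~ Normal(μ,σ), so the p-quantile of ln T is μ + z_p·σ.
ln(3300) = 8.102 and ln(18000) = 9.798; z_{0.1} = -1.282, z_{0.9} = 1.282.
σ = (9.798 − 8.102)/(1.282 − (-1.282)) = 0.662.
μ = 8.102 − (-1.282)·0.662 = 8.950.
CV = √(exp(σ²)−1) = √(exp(0.4381)−1) = 0.741.

σ ≈ 0.662, CV ≈ 0.741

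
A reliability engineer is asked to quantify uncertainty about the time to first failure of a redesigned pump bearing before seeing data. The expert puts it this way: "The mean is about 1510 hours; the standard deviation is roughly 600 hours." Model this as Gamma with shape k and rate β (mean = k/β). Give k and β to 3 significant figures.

For Gamma(k, rate β): mean = k/β, variance = k/β², so CV = 1/√k.
CV = SD/mean = 600/1510 = 0.3974, hence k = 1/CV² = 6.33.
Then β = k/mean = 6.33/1510 = 0.00419.

k ≈ 6.33, β ≈ 0.00419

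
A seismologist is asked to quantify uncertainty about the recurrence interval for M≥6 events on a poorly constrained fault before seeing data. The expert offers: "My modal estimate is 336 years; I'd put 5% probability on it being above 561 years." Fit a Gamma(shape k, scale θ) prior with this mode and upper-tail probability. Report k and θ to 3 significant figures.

k ≈ 11.6, θ ≈ 31.6

Gamma(k,θ) with k>1 has mode (k−1)θ, so θ = 336/(k−1).
Need P(X < 561) = 0.95 with θ tied to k this way. Start at k = 2, θ = 336: P(X<561) ≈ 0.497.
Too low — raise k to concentrate. Iterating converges to k ≈ 11.6.
Then θ = 336/(11.6−1) ≈ 31.6.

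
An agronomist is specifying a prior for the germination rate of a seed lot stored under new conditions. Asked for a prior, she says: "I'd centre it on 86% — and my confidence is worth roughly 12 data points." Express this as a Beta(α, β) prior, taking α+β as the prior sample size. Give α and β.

α = 10.32, β = 1.68

Under the effective-sample-size interpretation, Beta(α, β) has prior mean α/(α+β) and prior sample size α+β.
So α+β = 12 and α/(α+β) = 0.86, giving α = 0.86·12 = 10.32 and β = 12 − 10.32 = 1.68.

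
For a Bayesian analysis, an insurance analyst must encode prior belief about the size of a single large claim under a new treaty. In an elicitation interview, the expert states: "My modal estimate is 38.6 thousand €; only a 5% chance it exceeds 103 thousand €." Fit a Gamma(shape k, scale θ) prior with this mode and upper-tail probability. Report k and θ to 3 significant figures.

k ≈ 3.8, θ ≈ 13.8

Gamma(k,θ) with k>1 has mode (k−1)θ, so θ = 38.6/(k−1).
Need P(X < 103) = 0.95 with θ tied to k this way. Start at k = 2, θ = 38.6: P(X<103) ≈ 0.746.
Too low — raise k to concentrate. Iterating converges to k ≈ 3.8.
Then θ = 38.6/(3.8−1) ≈ 13.8.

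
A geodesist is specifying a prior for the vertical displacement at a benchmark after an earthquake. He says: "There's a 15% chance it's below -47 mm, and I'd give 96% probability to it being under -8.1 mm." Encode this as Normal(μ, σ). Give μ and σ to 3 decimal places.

For Normal(μ,σ), the p-quantile is μ + z_p·σ. Here z_{0.15} = -1.036, z_{0.96} = 1.751.
So -47 = μ − 1.036σ and -8.1 = μ + 1.751σ.
Subtracting: σ = (-8.1 − -47)/(1.751 − (-1.036)) = 13.957.
Then μ = -47 − (-1.036)·13.957 = -32.534.

μ = -32.534, σ = 13.957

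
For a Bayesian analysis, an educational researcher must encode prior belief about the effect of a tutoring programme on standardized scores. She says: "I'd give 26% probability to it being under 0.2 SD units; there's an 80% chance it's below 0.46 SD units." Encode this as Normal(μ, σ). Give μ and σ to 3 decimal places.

μ = 0.313, σ = 0.175

For Normal(μ,σ), the p-quantile is μ + z_p·σ. Here z_{0.26} = -0.6433, z_{0.8} = 0.8416.
So 0.2 = μ − 0.6433σ and 0.46 = μ + 0.8416σ.
Subtracting: σ = (0.46 − 0.2)/(0.8416 − (-0.6433)) = 0.175.
Then μ = 0.2 − (-0.6433)·0.175 = 0.313.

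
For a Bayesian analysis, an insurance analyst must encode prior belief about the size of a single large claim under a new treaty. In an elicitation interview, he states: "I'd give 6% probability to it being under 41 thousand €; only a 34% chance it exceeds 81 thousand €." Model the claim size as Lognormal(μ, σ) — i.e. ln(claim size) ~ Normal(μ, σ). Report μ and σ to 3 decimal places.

μ ≈ 4.252, σ ≈ 0.346

If T ~ Lognormal(μ,σ) then ln T ~ Normal(μ,σ), so the p-quantile of ln T is μ + z_p·σ.
ln(41) = 3.714 and ln(81) = 4.394; z_{0.06} = -1.555, z_{0.66} = 0.4125.
σ = (4.394 − 3.714)/(0.4125 − (-1.555)) = 0.346.
μ = 3.714 − (-1.555)·0.346 = 4.252.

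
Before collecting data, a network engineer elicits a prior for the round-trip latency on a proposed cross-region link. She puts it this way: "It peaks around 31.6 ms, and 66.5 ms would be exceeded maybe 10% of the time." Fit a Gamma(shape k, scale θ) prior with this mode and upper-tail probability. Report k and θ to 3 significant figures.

Gamma(k,θ) with k>1 has mode (k−1)θ, so θ = 31.6/(k−1).
Need P(X < 66.5) = 0.9 with θ tied to k this way. Start at k = 2, θ = 31.6: P(X<66.5) ≈ 0.622.
Too low — raise k to concentrate. Iterating converges to k ≈ 4.47.
Then θ = 31.6/(4.47−1) ≈ 9.11.

k ≈ 4.47, θ ≈ 9.11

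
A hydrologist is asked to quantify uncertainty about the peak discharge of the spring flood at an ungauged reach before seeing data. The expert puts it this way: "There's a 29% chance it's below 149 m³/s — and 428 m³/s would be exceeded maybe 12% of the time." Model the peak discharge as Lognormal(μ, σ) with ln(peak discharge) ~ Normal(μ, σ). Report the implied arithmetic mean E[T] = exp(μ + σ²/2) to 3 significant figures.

E[T] ≈ 252 m³/s

If T ~ Lognormal(μ,σ) then ln T ~ Normal(μ,σ), so the p-quantile of ln T is μ + z_p·σ.
ln(149) = 5.004 and ln(428) = 6.059; z_{0.29} = -0.5534, z_{0.88} = 1.175.
σ = (6.059 − 5.004)/(1.175 − (-0.5534)) = 0.611.
μ = 5.004 − (-0.5534)·0.611 = 5.342.
E[T] = exp(μ + σ²/2) = exp(5.342 + 0.1864) = 252 m³/s.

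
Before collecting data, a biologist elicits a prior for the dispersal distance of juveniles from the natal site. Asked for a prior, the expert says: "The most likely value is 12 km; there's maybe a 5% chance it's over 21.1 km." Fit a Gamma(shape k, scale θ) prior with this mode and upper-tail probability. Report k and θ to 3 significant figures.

Gamma(k,θ) with k>1 has mode (k−1)θ, so θ = 12/(k−1).
Need P(X < 21.1) = 0.95 with θ tied to k this way. Start at k = 2, θ = 12: P(X<21.1) ≈ 0.525.
Too low — raise k to concentrate. Iterating converges to k ≈ 9.76.
Then θ = 12/(9.76−1) ≈ 1.37.

k ≈ 9.76, θ ≈ 1.37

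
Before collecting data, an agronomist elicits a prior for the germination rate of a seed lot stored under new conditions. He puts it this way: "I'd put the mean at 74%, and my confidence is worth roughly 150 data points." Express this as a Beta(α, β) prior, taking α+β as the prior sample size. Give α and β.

Under the effective-sample-size interpretation, Beta(α, β) has prior mean α/(α+β) and prior sample size α+β.
So α+β = 150 and α/(α+β) = 0.74, giving α = 0.74·150 = 111 and β = 150 − 111 = 39.

α = 111, β = 39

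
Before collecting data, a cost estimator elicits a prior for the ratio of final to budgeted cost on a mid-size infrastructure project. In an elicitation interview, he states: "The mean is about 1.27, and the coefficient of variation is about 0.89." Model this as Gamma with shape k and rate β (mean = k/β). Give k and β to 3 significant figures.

k ≈ 1.26, β ≈ 0.994

For Gamma(k, rate β): mean = k/β, variance = k/β², so CV = 1/√k.
CV = 0.89, hence k = 1/CV² = 1.26.
Then β = k/mean = 1.26/1.27 = 0.994.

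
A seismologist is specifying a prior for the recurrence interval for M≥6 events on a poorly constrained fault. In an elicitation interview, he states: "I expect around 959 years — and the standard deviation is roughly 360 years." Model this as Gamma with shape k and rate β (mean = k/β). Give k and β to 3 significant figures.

k ≈ 7.1, β ≈ 0.0074

For Gamma(k, rate β): mean = k/β, variance = k/β², so CV = 1/√k.
CV = SD/mean = 360/959 = 0.3754, hence k = 1/CV² = 7.1.
Then β = k/mean = 7.1/959 = 0.0074.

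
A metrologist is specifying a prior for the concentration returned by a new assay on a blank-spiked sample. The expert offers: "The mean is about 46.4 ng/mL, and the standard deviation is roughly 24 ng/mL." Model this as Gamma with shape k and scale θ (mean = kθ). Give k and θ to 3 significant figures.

k ≈ 3.74, θ ≈ 12.4

For Gamma(k, scale θ): mean = kθ, variance = kθ², so CV = 1/√k.
CV = SD/mean = 24/46.4 = 0.5172, hence k = 1/CV² = 3.74.
Then θ = mean/k = 46.4/3.74 = 12.4.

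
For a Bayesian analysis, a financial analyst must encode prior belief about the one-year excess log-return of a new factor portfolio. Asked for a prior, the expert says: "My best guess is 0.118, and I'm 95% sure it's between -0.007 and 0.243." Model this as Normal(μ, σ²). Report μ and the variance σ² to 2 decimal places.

A symmetric 95% interval runs μ ± z·σ with z = 1.96.
Half-width = 0.125, so σ = 0.125/1.96 = 0.064 and σ² = 0.00.
μ is the stated best guess, 0.12.

μ = 0.12, σ² = 0.00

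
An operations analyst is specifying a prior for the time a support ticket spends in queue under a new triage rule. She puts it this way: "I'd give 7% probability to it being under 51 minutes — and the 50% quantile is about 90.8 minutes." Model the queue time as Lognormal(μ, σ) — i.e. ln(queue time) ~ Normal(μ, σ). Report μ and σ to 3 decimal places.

μ ≈ 4.509, σ ≈ 0.391

If T ~ Lognormal(μ,σ) then ln T ~ Normal(μ,σ), so the p-quantile of ln T is μ + z_p·σ.
ln(51) = 3.932 and ln(90.8) = 4.509; z_{0.07} = -1.476, z_{0.5} = 0.
σ = (4.509 − 3.932)/(0 − (-1.476)) = 0.391.
μ = 3.932 − (-1.476)·0.391 = 4.509.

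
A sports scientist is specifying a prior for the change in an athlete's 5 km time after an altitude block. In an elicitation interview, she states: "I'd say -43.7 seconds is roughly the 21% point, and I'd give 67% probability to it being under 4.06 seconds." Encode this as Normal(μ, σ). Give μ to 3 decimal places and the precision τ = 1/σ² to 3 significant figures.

μ = -12.798, τ = 0.000681

For Normal(μ,σ), the p-quantile is μ + z_p·σ. Here z_{0.21} = -0.8064, z_{0.67} = 0.4399.
So -43.7 = μ − 0.8064σ and 4.06 = μ + 0.4399σ.
Subtracting: σ = (4.06 − -43.7)/(0.4399 − (-0.8064)) = 38.320.
Then μ = -43.7 − (-0.8064)·38.320 = -12.798.
Precision τ = 1/σ² = 1/38.32² = 0.000681.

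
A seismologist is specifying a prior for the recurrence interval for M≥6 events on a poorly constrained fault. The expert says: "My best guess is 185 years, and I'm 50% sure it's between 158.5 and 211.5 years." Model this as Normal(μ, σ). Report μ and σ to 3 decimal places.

μ = 185.000, σ = 39.289

A symmetric 50% interval runs μ ± z·σ with z = 0.6745.
Half-width = 26.5, so σ = 26.5/0.6745 = 39.289.
μ is the stated best guess, 185.000.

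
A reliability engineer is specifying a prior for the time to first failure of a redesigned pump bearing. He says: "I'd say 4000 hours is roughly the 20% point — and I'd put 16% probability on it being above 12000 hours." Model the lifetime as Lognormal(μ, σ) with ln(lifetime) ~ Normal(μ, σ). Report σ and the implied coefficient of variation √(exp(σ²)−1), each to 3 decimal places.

σ ≈ 0.598, CV ≈ 0.656

If T ~ Lognormal(μ,σ) then ln T ~ Normal(μ,σ), so the p-quantile of ln T is μ + z_p·σ.
ln(4000) = 8.294 and ln(12000) = 9.393; z_{0.2} = -0.8416, z_{0.84} = 0.9945.
σ = (9.393 − 8.294)/(0.9945 − (-0.8416)) = 0.598.
μ = 8.294 − (-0.8416)·0.598 = 8.798.
CV = √(exp(σ²)−1) = √(exp(0.3580)−1) = 0.656.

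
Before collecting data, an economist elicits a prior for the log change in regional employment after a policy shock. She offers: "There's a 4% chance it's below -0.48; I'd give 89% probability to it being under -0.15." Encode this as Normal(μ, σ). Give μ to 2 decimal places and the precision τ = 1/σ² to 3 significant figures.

The p-quantile of Normal(μ,σ) is μ + z_p·σ, with z_{0.04} = -1.751 and z_{0.89} = 1.227.
Eliminate σ: μ = (z₂·x₁ − z₁·x₂)/(z₂ − z₁) = (1.227·-0.48 − (-1.751)·-0.15)/2.977 = -0.29.
Then σ = (x₂ − x₁)/(z₂ − z₁) = (-0.15 − -0.48)/2.977 = 0.11.
Precision τ = 1/σ² = 1/0.1108² = 81.4.

μ = -0.29, τ = 81.4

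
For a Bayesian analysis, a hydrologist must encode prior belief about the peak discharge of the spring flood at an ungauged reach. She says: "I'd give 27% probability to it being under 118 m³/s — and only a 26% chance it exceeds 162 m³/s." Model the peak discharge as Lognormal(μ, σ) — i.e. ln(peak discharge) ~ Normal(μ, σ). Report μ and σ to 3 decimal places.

If T ~ Lognormal(μ,σ) then ln T ~ Normal(μ,σ), so the p-quantile of ln T is μ + z_p·σ.
ln(118) = 4.771 and ln(162) = 5.088; z_{0.27} = -0.6128, z_{0.74} = 0.6433.
σ = (5.088 − 4.771)/(0.6433 − (-0.6128)) = 0.252.
μ = 4.771 − (-0.6128)·0.252 = 4.925.

μ ≈ 4.925, σ ≈ 0.252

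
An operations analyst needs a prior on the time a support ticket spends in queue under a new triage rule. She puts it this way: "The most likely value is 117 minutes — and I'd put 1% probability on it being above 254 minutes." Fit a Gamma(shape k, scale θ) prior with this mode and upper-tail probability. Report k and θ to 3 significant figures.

k ≈ 9.05, θ ≈ 14.5

Gamma(k,θ) with k>1 has mode (k−1)θ, so θ = 117/(k−1).
Need P(X < 254) = 0.99 with θ tied to k this way. Start at k = 2, θ = 117: P(X<254) ≈ 0.638.
Too low — raise k to concentrate. Iterating converges to k ≈ 9.05.
Then θ = 117/(9.05−1) ≈ 14.5.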